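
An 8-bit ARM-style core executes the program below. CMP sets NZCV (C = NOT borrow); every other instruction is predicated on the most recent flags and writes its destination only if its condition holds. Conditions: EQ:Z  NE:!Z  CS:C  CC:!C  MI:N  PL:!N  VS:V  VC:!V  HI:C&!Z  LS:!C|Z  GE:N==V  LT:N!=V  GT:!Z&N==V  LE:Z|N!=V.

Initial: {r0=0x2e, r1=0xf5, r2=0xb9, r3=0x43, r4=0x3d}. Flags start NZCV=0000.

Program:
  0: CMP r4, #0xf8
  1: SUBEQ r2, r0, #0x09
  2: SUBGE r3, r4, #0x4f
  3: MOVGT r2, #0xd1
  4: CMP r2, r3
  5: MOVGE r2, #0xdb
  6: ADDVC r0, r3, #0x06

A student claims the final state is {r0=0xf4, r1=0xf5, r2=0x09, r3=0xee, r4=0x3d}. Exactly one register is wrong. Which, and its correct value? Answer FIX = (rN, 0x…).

FIX = (r2, 0xd1)

[0] flags=0000 → (cmp)
[1] flags=0000 EQ?F → skip
[2] flags=0000 GE?T → r3=0xee
[3] flags=0000 GT?T → r2=0xd1
[4] flags=1000 → (cmp)
[5] flags=1000 GE?F → skip
[6] flags=1000 VC?T → r0=0xf4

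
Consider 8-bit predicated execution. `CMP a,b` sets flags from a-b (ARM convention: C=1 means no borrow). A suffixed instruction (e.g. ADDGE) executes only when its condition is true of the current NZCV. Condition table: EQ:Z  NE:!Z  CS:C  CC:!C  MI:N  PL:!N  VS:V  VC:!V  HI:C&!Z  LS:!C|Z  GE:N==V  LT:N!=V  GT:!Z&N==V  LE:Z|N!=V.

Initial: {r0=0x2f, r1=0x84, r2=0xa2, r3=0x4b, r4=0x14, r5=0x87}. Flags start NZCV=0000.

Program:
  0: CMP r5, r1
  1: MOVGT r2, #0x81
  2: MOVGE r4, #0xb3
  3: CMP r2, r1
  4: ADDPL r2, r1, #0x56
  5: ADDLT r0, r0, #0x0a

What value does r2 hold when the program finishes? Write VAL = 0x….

VAL = 0x81

0: ✓ CMP  NZCV=0010
1: ✓ MOVGT  r2←0x81
2: ✓ MOVGE  r4←0xb3
3: ✓ CMP  NZCV=1000
4: · ADDPL
5: ✓ ADDLT  r0←0x39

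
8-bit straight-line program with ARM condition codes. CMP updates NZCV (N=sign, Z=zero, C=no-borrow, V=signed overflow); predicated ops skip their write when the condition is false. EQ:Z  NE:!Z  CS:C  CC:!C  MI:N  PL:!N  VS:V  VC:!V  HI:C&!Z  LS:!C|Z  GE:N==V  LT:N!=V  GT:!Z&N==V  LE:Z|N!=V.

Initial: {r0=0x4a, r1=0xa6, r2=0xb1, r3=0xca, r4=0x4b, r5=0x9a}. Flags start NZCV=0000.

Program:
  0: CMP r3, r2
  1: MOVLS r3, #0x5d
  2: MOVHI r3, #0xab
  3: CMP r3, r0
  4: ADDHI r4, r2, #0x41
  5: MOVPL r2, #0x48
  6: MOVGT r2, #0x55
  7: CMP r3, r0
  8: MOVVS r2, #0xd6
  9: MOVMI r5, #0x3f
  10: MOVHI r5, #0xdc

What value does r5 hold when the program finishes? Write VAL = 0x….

0: ✓ CMP  NZCV=0010
1: · MOVLS
2: ✓ MOVHI  r3←0xab
3: ✓ CMP  NZCV=0011
4: ✓ ADDHI  r4←0xf2
5: ✓ MOVPL  r2←0x48
6: · MOVGT
7: ✓ CMP  NZCV=0011
8: ✓ MOVVS  r2←0xd6
9: · MOVMI
10: ✓ MOVHI  r5←0xdc

VAL = 0xdc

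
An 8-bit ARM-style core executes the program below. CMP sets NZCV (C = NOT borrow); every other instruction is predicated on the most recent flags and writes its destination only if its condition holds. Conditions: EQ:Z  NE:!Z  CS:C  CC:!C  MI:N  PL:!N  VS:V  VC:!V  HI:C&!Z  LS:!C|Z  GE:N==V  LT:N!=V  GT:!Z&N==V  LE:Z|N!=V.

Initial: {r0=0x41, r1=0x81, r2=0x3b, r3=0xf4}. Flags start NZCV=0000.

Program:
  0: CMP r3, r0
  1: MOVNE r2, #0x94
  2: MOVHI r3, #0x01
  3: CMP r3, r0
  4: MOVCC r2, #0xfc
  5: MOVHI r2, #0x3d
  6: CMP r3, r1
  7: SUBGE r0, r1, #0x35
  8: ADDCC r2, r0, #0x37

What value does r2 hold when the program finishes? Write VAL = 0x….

[0] flags=1010 → (cmp)
[1] flags=1010 NE?T → r2=0x94
[2] flags=1010 HI?T → r3=0x01
[3] flags=1000 → (cmp)
[4] flags=1000 CC?T → r2=0xfc
[5] flags=1000 HI?F → skip
[6] flags=1001 → (cmp)
[7] flags=1001 GE?T → r0=0x4c
[8] flags=1001 CC?T → r2=0x83

VAL = 0x83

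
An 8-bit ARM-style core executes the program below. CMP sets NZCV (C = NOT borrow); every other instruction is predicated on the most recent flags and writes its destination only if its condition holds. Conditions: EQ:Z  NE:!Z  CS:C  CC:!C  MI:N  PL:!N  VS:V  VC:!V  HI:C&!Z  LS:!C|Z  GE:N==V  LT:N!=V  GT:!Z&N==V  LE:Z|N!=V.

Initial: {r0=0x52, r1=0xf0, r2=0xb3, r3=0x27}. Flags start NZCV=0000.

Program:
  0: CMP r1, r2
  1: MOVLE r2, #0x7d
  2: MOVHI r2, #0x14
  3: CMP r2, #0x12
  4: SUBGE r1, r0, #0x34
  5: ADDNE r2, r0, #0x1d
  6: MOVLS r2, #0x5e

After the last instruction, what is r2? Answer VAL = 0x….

VAL = 0x6f

[0] flags=0010 → (cmp)
[1] flags=0010 LE?F → skip
[2] flags=0010 HI?T → r2=0x14
[3] flags=0010 → (cmp)
[4] flags=0010 GE?T → r1=0x1e
[5] flags=0010 NE?T → r2=0x6f
[6] flags=0010 LS?F → skip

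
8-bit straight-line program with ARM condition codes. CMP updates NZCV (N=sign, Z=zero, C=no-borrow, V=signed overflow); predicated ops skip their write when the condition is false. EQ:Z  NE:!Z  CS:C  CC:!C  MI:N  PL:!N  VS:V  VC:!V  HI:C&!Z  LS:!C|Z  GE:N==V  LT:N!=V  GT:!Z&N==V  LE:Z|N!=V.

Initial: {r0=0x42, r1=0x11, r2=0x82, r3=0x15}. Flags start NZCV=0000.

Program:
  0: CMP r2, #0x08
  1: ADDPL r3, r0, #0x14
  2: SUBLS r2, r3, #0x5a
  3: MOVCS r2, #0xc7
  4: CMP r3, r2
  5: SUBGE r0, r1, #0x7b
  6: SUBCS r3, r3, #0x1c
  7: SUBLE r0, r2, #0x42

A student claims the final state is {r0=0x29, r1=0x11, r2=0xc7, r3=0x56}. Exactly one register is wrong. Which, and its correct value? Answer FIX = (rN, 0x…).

[0] flags=0011 → (cmp)
[1] flags=0011 PL?T → r3=0x56
[2] flags=0011 LS?F → skip
[3] flags=0011 CS?T → r2=0xc7
[4] flags=1001 → (cmp)
[5] flags=1001 GE?T → r0=0x96
[6] flags=1001 CS?F → skip
[7] flags=1001 LE?F → skip

FIX = (r0, 0x96)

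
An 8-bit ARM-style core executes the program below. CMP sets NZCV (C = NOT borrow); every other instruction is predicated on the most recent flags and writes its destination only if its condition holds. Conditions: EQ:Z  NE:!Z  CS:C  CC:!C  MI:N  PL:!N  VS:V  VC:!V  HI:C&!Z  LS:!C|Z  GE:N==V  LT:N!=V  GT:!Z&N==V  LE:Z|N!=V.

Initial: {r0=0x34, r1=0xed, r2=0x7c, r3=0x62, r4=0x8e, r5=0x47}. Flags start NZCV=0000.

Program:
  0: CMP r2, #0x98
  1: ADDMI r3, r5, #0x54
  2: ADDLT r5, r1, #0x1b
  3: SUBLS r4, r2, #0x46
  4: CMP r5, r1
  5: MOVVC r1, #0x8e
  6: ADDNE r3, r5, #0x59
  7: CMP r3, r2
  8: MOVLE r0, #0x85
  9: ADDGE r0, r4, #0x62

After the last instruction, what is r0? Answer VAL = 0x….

[0] flags=1001 → (cmp)
[1] flags=1001 MI?T → r3=0x9b
[2] flags=1001 LT?F → skip
[3] flags=1001 LS?T → r4=0x36
[4] flags=0000 → (cmp)
[5] flags=0000 VC?T → r1=0x8e
[6] flags=0000 NE?T → r3=0xa0
[7] flags=0011 → (cmp)
[8] flags=0011 LE?T → r0=0x85
[9] flags=0011 GE?F → skip

VAL = 0x85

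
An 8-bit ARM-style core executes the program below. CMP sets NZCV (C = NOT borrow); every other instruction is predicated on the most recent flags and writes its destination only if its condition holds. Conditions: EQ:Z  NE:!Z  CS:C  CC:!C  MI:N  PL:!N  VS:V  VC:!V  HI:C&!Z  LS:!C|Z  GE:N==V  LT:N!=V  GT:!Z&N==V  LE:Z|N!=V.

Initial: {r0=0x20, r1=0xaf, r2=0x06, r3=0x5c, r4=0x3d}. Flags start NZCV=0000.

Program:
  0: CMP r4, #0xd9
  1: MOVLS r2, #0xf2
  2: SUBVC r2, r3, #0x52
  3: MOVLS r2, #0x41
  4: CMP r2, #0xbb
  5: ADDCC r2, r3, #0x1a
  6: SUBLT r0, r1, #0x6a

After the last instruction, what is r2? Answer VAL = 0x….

VAL = 0x76

0: ✓ CMP  NZCV=0000
1: ✓ MOVLS  r2←0xf2
2: ✓ SUBVC  r2←0x0a
3: ✓ MOVLS  r2←0x41
4: ✓ CMP  NZCV=1001
5: ✓ ADDCC  r2←0x76
6: · SUBLT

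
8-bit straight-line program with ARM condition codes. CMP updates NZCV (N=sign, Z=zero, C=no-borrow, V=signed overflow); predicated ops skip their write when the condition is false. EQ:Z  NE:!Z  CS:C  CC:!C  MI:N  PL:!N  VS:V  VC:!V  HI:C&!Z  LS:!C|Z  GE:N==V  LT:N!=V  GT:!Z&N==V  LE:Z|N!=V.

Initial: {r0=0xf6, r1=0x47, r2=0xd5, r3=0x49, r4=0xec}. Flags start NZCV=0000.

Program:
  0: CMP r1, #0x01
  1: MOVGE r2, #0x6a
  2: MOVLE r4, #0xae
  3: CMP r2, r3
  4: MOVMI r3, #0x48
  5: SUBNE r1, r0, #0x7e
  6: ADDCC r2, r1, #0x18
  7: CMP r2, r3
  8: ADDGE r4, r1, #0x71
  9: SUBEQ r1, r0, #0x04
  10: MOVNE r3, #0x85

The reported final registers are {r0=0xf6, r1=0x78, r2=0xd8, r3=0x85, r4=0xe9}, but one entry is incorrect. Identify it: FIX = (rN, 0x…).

[0] flags=0010 → (cmp)
[1] flags=0010 GE?T → r2=0x6a
[2] flags=0010 LE?F → skip
[3] flags=0010 → (cmp)
[4] flags=0010 MI?F → skip
[5] flags=0010 NE?T → r1=0x78
[6] flags=0010 CC?F → skip
[7] flags=0010 → (cmp)
[8] flags=0010 GE?T → r4=0xe9
[9] flags=0010 EQ?F → skip
[10] flags=0010 NE?T → r3=0x85

FIX = (r2, 0x6a)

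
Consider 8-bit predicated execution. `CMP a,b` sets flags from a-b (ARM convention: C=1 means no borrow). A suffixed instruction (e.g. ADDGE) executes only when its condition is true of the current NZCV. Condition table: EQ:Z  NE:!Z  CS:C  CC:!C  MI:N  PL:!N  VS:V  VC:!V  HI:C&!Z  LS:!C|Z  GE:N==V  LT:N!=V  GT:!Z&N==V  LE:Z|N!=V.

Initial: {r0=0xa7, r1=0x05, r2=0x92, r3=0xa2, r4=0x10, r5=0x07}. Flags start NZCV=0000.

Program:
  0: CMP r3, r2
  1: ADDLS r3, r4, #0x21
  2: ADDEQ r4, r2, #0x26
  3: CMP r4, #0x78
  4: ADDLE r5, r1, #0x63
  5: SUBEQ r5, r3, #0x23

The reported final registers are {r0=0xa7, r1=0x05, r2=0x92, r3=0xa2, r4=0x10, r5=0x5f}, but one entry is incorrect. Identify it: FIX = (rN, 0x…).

FIX = (r5, 0x68)

0: ✓ CMP  NZCV=0010
1: · ADDLS
2: · ADDEQ
3: ✓ CMP  NZCV=1000
4: ✓ ADDLE  r5←0x68
5: · SUBEQ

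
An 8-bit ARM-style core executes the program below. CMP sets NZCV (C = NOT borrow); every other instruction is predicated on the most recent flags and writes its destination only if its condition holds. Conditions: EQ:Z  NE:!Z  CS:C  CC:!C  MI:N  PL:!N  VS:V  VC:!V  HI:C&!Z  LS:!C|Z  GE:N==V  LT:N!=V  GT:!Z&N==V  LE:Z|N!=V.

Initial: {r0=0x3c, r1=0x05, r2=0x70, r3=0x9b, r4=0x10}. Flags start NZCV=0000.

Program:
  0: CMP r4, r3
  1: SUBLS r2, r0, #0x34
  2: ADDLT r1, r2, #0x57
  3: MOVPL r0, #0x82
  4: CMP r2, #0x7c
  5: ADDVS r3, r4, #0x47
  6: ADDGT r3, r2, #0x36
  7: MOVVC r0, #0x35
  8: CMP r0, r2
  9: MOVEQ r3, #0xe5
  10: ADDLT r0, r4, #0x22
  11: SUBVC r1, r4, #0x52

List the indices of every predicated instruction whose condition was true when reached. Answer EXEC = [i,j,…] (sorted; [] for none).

EXEC = [1,3,7,11]

[0] flags=0000 → (cmp)
[1] flags=0000 LS?T → r2=0x08
[2] flags=0000 LT?F → skip
[3] flags=0000 PL?T → r0=0x82
[4] flags=1000 → (cmp)
[5] flags=1000 VS?F → skip
[6] flags=1000 GT?F → skip
[7] flags=1000 VC?T → r0=0x35
[8] flags=0010 → (cmp)
[9] flags=0010 EQ?F → skip
[10] flags=0010 LT?F → skip
[11] flags=0010 VC?T → r1=0xbe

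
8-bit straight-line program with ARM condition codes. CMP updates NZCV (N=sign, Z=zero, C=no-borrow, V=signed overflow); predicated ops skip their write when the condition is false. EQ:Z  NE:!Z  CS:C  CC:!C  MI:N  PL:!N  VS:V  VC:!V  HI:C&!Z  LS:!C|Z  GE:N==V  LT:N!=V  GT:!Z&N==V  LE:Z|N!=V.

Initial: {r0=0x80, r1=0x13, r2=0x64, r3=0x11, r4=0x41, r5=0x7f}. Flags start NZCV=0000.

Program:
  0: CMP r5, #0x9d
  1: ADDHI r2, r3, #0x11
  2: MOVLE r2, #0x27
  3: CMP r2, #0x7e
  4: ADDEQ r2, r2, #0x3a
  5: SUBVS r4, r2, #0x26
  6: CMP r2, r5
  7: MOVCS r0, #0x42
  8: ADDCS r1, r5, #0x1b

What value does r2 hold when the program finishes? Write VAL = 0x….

VAL = 0x64

[0] flags=1001 → (cmp)
[1] flags=1001 HI?F → skip
[2] flags=1001 LE?F → skip
[3] flags=1000 → (cmp)
[4] flags=1000 EQ?F → skip
[5] flags=1000 VS?F → skip
[6] flags=1000 → (cmp)
[7] flags=1000 CS?F → skip
[8] flags=1000 CS?F → skip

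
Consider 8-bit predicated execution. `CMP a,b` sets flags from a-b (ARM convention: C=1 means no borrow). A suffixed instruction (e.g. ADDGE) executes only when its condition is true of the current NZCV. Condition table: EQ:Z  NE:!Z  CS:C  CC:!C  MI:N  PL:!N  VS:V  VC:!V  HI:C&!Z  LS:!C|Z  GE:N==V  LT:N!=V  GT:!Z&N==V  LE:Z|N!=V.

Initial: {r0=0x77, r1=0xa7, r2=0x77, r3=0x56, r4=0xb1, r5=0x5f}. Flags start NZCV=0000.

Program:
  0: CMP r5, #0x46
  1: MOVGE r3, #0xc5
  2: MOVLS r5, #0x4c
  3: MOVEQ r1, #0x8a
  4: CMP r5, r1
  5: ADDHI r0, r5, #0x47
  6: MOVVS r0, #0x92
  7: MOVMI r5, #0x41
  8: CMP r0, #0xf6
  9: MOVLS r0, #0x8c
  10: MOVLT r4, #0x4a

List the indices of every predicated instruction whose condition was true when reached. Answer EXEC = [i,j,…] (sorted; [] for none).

EXEC = [1,6,7,9,10]

[0] flags=0010 → (cmp)
[1] flags=0010 GE?T → r3=0xc5
[2] flags=0010 LS?F → skip
[3] flags=0010 EQ?F → skip
[4] flags=1001 → (cmp)
[5] flags=1001 HI?F → skip
[6] flags=1001 VS?T → r0=0x92
[7] flags=1001 MI?T → r5=0x41
[8] flags=1000 → (cmp)
[9] flags=1000 LS?T → r0=0x8c
[10] flags=1000 LT?T → r4=0x4a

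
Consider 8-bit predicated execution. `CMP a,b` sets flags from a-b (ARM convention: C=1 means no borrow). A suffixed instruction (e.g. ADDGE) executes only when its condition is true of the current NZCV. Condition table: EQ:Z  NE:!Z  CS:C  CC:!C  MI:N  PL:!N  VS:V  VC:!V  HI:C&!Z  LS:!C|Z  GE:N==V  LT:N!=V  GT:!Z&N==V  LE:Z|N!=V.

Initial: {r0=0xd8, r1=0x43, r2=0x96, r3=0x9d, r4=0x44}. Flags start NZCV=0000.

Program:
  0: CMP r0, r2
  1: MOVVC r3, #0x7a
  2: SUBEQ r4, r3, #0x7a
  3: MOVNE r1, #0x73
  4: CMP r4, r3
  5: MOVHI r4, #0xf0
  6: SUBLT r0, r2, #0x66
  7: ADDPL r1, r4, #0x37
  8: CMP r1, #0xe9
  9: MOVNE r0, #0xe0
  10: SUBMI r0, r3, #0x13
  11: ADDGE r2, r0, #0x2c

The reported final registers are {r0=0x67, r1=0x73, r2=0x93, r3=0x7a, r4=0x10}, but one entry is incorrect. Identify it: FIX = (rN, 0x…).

[0] flags=0010 → (cmp)
[1] flags=0010 VC?T → r3=0x7a
[2] flags=0010 EQ?F → skip
[3] flags=0010 NE?T → r1=0x73
[4] flags=1000 → (cmp)
[5] flags=1000 HI?F → skip
[6] flags=1000 LT?T → r0=0x30
[7] flags=1000 PL?F → skip
[8] flags=1001 → (cmp)
[9] flags=1001 NE?T → r0=0xe0
[10] flags=1001 MI?T → r0=0x67
[11] flags=1001 GE?T → r2=0x93

FIX = (r4, 0x44)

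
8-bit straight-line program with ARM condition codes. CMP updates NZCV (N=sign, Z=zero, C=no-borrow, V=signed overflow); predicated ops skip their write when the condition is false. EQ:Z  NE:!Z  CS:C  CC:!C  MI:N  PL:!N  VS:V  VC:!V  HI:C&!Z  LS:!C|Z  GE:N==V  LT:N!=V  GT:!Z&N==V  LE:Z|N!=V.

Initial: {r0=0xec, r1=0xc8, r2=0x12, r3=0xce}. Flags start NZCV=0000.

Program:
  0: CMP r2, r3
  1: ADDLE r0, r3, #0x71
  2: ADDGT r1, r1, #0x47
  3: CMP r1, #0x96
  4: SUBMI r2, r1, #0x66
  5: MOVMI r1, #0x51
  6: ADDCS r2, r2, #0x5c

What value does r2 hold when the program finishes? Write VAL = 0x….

[0] flags=0000 → (cmp)
[1] flags=0000 LE?F → skip
[2] flags=0000 GT?T → r1=0x0f
[3] flags=0000 → (cmp)
[4] flags=0000 MI?F → skip
[5] flags=0000 MI?F → skip
[6] flags=0000 CS?F → skip

VAL = 0x12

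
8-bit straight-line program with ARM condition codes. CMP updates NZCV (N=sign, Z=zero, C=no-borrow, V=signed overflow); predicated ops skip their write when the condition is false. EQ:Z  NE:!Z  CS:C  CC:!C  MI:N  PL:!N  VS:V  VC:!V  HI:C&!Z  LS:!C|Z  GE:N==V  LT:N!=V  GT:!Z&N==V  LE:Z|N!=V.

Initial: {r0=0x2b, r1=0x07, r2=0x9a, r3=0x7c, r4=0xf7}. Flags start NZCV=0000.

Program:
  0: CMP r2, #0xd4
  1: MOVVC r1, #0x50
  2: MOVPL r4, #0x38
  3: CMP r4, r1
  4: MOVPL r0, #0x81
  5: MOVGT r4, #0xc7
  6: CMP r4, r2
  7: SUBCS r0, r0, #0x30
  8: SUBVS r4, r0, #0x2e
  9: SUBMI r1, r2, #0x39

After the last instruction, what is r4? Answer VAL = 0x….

[0] flags=1000 → (cmp)
[1] flags=1000 VC?T → r1=0x50
[2] flags=1000 PL?F → skip
[3] flags=1010 → (cmp)
[4] flags=1010 PL?F → skip
[5] flags=1010 GT?F → skip
[6] flags=0010 → (cmp)
[7] flags=0010 CS?T → r0=0xfb
[8] flags=0010 VS?F → skip
[9] flags=0010 MI?F → skip

VAL = 0xf7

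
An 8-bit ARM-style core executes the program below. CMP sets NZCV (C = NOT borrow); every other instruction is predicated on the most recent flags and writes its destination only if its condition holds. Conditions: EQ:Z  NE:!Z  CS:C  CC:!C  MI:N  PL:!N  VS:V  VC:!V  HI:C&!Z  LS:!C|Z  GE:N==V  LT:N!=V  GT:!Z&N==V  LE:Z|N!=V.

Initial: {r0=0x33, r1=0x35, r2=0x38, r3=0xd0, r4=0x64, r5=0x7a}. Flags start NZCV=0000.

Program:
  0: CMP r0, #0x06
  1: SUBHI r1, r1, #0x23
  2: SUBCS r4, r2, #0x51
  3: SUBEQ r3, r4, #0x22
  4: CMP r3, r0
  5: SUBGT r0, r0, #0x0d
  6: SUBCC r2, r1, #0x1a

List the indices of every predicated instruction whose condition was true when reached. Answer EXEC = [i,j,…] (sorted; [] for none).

EXEC = [1,2]

0: ✓ CMP  NZCV=0010
1: ✓ SUBHI  r1←0x12
2: ✓ SUBCS  r4←0xe7
3: · SUBEQ
4: ✓ CMP  NZCV=1010
5: · SUBGT
6: · SUBCC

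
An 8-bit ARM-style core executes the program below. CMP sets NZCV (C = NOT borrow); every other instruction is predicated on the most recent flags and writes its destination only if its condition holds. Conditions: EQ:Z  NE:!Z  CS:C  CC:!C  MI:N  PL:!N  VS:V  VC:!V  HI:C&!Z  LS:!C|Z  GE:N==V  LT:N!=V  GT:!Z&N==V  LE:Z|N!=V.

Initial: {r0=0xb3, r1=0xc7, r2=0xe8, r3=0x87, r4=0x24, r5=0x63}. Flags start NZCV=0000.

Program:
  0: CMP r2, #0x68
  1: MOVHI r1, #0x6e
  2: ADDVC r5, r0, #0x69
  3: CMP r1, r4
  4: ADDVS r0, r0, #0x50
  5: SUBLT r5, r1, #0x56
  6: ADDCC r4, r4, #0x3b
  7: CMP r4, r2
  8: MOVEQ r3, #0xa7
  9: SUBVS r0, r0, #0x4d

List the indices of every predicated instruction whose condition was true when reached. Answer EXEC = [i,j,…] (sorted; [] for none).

[0] flags=1010 → (cmp)
[1] flags=1010 HI?T → r1=0x6e
[2] flags=1010 VC?T → r5=0x1c
[3] flags=0010 → (cmp)
[4] flags=0010 VS?F → skip
[5] flags=0010 LT?F → skip
[6] flags=0010 CC?F → skip
[7] flags=0000 → (cmp)
[8] flags=0000 EQ?F → skip
[9] flags=0000 VS?F → skip

EXEC = [1,2]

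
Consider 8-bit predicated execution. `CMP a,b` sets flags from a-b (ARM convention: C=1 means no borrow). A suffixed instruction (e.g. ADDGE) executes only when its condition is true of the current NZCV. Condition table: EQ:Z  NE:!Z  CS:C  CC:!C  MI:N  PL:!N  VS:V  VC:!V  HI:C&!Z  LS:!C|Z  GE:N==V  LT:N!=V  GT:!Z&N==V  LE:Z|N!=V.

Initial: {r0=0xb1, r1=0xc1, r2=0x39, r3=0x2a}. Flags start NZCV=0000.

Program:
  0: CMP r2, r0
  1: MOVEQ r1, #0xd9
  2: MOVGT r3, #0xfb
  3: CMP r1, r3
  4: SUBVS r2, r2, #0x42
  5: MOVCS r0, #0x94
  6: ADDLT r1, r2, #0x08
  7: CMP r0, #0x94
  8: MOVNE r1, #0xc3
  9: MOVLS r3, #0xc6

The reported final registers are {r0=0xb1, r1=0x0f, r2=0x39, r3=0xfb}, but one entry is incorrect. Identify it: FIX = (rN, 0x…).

FIX = (r1, 0xc3)

[0] flags=1001 → (cmp)
[1] flags=1001 EQ?F → skip
[2] flags=1001 GT?T → r3=0xfb
[3] flags=1000 → (cmp)
[4] flags=1000 VS?F → skip
[5] flags=1000 CS?F → skip
[6] flags=1000 LT?T → r1=0x41
[7] flags=0010 → (cmp)
[8] flags=0010 NE?T → r1=0xc3
[9] flags=0010 LS?F → skip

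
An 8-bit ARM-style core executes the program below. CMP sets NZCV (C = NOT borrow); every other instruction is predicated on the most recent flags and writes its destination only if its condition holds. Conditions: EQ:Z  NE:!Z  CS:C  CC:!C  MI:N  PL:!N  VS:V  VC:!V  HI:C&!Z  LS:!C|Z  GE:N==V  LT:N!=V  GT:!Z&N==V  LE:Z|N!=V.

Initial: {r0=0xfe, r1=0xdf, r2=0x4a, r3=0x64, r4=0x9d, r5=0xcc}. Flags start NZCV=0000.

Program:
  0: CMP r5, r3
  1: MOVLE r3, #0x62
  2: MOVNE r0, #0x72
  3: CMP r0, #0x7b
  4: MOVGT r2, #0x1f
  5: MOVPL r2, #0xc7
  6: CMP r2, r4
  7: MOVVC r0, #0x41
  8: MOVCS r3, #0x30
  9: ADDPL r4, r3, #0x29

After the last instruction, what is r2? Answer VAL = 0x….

VAL = 0x4a

0: ✓ CMP  NZCV=0011
1: ✓ MOVLE  r3←0x62
2: ✓ MOVNE  r0←0x72
3: ✓ CMP  NZCV=1000
4: · MOVGT
5: · MOVPL
6: ✓ CMP  NZCV=1001
7: · MOVVC
8: · MOVCS
9: · ADDPL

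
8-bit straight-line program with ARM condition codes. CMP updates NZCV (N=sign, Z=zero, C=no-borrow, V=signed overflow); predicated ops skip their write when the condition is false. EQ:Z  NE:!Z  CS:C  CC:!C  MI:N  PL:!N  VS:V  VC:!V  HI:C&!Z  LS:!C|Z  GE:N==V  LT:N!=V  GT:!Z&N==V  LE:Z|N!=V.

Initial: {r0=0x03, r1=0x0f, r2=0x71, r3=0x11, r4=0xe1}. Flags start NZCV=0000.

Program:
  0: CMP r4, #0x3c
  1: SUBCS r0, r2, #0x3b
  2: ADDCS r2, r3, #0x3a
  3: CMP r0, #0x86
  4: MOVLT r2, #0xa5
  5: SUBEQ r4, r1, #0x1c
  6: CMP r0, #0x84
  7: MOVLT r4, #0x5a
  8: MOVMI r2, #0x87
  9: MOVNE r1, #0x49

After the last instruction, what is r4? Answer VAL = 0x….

0: ✓ CMP  NZCV=1010
1: ✓ SUBCS  r0←0x36
2: ✓ ADDCS  r2←0x4b
3: ✓ CMP  NZCV=1001
4: · MOVLT
5: · SUBEQ
6: ✓ CMP  NZCV=1001
7: · MOVLT
8: ✓ MOVMI  r2←0x87
9: ✓ MOVNE  r1←0x49

VAL = 0xe1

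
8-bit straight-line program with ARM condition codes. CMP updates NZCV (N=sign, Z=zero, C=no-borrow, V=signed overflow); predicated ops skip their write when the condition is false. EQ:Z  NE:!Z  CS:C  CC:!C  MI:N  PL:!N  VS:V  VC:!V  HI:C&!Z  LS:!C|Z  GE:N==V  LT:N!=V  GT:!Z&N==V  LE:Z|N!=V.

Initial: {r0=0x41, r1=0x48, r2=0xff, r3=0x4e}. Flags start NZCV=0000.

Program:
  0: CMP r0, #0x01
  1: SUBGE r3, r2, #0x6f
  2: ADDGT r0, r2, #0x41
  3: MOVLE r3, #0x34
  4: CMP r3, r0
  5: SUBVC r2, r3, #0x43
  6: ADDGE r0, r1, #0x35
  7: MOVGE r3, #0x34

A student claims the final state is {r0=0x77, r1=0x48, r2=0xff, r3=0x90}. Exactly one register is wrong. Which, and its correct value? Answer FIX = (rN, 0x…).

0: ✓ CMP  NZCV=0010
1: ✓ SUBGE  r3←0x90
2: ✓ ADDGT  r0←0x40
3: · MOVLE
4: ✓ CMP  NZCV=0011
5: · SUBVC
6: · ADDGE
7: · MOVGE

FIX = (r0, 0x40)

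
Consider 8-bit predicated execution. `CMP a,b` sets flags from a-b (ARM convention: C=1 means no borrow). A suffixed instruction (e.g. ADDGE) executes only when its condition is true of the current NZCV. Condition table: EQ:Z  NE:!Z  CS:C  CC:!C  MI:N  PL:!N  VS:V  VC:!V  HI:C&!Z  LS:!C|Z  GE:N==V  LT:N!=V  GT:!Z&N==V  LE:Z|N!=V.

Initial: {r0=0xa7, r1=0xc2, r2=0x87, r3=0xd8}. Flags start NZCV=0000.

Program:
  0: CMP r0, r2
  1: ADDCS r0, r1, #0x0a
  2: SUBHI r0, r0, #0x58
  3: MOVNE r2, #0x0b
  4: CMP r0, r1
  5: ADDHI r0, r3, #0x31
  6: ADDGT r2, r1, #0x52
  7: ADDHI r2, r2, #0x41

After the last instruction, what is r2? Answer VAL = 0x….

VAL = 0x14

0: ✓ CMP  NZCV=0010
1: ✓ ADDCS  r0←0xcc
2: ✓ SUBHI  r0←0x74
3: ✓ MOVNE  r2←0x0b
4: ✓ CMP  NZCV=1001
5: · ADDHI
6: ✓ ADDGT  r2←0x14
7: · ADDHI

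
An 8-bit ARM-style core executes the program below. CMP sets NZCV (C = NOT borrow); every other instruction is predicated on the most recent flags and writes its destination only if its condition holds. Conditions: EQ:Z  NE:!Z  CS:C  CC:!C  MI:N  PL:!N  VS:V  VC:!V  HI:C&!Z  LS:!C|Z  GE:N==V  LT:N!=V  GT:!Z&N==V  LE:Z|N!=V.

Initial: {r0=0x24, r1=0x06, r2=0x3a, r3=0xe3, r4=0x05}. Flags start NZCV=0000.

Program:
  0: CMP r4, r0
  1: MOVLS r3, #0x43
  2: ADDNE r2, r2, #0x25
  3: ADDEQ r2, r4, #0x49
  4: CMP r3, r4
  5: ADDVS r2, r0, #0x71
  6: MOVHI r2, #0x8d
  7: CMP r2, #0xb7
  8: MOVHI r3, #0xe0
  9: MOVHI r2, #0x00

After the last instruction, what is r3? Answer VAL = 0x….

0: ✓ CMP  NZCV=1000
1: ✓ MOVLS  r3←0x43
2: ✓ ADDNE  r2←0x5f
3: · ADDEQ
4: ✓ CMP  NZCV=0010
5: · ADDVS
6: ✓ MOVHI  r2←0x8d
7: ✓ CMP  NZCV=1000
8: · MOVHI
9: · MOVHI

VAL = 0x43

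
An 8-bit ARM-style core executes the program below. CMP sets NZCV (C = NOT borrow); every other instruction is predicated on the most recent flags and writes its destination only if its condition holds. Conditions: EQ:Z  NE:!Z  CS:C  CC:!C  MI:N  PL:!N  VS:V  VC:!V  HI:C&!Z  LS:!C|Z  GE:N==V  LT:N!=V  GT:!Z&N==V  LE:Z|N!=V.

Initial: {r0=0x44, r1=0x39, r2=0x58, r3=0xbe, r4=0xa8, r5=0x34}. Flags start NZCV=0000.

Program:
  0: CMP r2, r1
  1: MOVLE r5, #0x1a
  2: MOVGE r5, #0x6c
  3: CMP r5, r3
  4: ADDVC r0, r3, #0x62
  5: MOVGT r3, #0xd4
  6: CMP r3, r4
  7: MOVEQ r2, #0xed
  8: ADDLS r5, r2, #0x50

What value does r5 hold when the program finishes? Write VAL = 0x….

VAL = 0x6c

[0] flags=0010 → (cmp)
[1] flags=0010 LE?F → skip
[2] flags=0010 GE?T → r5=0x6c
[3] flags=1001 → (cmp)
[4] flags=1001 VC?F → skip
[5] flags=1001 GT?T → r3=0xd4
[6] flags=0010 → (cmp)
[7] flags=0010 EQ?F → skip
[8] flags=0010 LS?F → skip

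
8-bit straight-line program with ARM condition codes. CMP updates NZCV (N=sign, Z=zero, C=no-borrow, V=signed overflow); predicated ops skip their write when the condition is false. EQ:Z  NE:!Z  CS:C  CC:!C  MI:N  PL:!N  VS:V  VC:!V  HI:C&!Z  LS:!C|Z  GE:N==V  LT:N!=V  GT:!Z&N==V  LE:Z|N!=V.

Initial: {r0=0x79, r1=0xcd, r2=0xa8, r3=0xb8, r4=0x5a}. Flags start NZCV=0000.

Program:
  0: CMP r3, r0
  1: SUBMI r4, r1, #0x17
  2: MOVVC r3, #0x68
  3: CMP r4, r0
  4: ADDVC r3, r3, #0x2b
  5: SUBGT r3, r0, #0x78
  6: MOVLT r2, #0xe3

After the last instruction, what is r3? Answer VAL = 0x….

[0] flags=0011 → (cmp)
[1] flags=0011 MI?F → skip
[2] flags=0011 VC?F → skip
[3] flags=1000 → (cmp)
[4] flags=1000 VC?T → r3=0xe3
[5] flags=1000 GT?F → skip
[6] flags=1000 LT?T → r2=0xe3

VAL = 0xe3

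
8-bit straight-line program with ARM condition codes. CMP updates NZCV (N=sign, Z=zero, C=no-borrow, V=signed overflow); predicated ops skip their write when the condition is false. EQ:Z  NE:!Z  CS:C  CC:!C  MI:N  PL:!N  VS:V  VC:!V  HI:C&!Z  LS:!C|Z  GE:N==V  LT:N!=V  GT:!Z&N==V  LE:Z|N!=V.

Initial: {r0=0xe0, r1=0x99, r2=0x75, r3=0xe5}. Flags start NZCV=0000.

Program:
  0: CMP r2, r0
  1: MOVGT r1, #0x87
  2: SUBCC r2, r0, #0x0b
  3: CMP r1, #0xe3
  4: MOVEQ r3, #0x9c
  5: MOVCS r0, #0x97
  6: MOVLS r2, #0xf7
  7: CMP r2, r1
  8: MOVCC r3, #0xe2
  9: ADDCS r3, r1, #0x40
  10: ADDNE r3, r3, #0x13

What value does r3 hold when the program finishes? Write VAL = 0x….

[0] flags=1001 → (cmp)
[1] flags=1001 GT?T → r1=0x87
[2] flags=1001 CC?T → r2=0xd5
[3] flags=1000 → (cmp)
[4] flags=1000 EQ?F → skip
[5] flags=1000 CS?F → skip
[6] flags=1000 LS?T → r2=0xf7
[7] flags=0010 → (cmp)
[8] flags=0010 CC?F → skip
[9] flags=0010 CS?T → r3=0xc7
[10] flags=0010 NE?T → r3=0xda

VAL = 0xda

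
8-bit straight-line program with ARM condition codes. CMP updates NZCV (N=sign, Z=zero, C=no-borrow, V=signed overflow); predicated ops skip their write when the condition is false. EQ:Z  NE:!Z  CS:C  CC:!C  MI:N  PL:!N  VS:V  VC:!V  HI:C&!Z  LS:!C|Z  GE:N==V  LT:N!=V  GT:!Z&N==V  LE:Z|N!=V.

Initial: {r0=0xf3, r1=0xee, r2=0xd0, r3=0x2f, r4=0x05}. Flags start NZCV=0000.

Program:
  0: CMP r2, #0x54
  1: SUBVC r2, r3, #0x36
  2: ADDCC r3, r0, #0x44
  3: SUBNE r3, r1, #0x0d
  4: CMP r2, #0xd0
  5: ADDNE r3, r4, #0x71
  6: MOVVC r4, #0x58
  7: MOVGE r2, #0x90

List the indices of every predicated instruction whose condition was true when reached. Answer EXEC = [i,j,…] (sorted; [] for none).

[0] flags=0011 → (cmp)
[1] flags=0011 VC?F → skip
[2] flags=0011 CC?F → skip
[3] flags=0011 NE?T → r3=0xe1
[4] flags=0110 → (cmp)
[5] flags=0110 NE?F → skip
[6] flags=0110 VC?T → r4=0x58
[7] flags=0110 GE?T → r2=0x90

EXEC = [3,6,7]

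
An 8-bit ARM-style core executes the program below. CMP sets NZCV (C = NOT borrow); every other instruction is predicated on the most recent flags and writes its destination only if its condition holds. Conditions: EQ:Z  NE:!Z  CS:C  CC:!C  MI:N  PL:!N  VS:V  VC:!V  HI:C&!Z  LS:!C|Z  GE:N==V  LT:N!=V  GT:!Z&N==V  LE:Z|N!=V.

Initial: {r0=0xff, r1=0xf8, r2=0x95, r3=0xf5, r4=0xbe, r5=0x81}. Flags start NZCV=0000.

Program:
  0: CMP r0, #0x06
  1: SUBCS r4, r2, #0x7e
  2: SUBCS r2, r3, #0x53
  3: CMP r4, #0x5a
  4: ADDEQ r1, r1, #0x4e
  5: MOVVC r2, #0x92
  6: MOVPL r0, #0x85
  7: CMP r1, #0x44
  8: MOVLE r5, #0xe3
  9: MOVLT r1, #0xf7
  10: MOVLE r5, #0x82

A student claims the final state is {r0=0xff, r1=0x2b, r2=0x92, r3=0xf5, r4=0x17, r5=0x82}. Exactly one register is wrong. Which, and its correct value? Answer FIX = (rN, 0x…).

0: ✓ CMP  NZCV=1010
1: ✓ SUBCS  r4←0x17
2: ✓ SUBCS  r2←0xa2
3: ✓ CMP  NZCV=1000
4: · ADDEQ
5: ✓ MOVVC  r2←0x92
6: · MOVPL
7: ✓ CMP  NZCV=1010
8: ✓ MOVLE  r5←0xe3
9: ✓ MOVLT  r1←0xf7
10: ✓ MOVLE  r5←0x82

FIX = (r1, 0xf7)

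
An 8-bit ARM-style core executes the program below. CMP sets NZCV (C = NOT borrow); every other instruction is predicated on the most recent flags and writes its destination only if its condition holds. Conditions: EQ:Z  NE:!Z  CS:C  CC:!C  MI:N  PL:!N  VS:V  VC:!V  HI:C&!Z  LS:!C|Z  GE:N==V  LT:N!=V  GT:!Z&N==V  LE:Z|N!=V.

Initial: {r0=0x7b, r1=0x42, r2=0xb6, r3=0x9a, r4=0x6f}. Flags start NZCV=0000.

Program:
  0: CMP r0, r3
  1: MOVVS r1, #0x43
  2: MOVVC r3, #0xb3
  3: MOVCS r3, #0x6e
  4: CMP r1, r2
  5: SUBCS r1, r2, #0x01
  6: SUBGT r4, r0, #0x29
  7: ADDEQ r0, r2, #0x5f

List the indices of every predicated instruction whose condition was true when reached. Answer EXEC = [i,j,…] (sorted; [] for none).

[0] flags=1001 → (cmp)
[1] flags=1001 VS?T → r1=0x43
[2] flags=1001 VC?F → skip
[3] flags=1001 CS?F → skip
[4] flags=1001 → (cmp)
[5] flags=1001 CS?F → skip
[6] flags=1001 GT?T → r4=0x52
[7] flags=1001 EQ?F → skip

EXEC = [1,6]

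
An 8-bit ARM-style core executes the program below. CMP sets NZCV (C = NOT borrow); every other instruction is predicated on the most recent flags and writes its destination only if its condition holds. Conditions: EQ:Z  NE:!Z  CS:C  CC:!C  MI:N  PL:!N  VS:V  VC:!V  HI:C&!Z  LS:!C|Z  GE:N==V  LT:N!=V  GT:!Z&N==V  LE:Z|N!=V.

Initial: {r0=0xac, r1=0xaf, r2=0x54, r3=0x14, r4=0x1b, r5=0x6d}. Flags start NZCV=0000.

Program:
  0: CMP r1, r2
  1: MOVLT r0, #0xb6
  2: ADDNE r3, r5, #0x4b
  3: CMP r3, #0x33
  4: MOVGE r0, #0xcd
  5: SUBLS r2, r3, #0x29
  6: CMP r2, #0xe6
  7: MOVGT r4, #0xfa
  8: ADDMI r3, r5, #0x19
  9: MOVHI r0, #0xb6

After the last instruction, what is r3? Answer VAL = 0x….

VAL = 0xb8

[0] flags=0011 → (cmp)
[1] flags=0011 LT?T → r0=0xb6
[2] flags=0011 NE?T → r3=0xb8
[3] flags=1010 → (cmp)
[4] flags=1010 GE?F → skip
[5] flags=1010 LS?F → skip
[6] flags=0000 → (cmp)
[7] flags=0000 GT?T → r4=0xfa
[8] flags=0000 MI?F → skip
[9] flags=0000 HI?F → skip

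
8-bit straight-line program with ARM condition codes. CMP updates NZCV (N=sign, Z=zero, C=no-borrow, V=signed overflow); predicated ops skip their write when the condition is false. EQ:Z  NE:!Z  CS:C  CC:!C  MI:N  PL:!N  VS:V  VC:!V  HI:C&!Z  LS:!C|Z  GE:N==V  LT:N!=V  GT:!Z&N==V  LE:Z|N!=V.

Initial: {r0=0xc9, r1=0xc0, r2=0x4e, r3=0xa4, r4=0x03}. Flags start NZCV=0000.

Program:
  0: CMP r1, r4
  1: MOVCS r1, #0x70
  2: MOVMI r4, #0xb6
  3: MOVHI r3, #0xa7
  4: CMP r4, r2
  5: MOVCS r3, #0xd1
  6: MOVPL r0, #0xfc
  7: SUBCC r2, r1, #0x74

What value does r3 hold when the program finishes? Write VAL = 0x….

0: ✓ CMP  NZCV=1010
1: ✓ MOVCS  r1←0x70
2: ✓ MOVMI  r4←0xb6
3: ✓ MOVHI  r3←0xa7
4: ✓ CMP  NZCV=0011
5: ✓ MOVCS  r3←0xd1
6: ✓ MOVPL  r0←0xfc
7: · SUBCC

VAL = 0xd1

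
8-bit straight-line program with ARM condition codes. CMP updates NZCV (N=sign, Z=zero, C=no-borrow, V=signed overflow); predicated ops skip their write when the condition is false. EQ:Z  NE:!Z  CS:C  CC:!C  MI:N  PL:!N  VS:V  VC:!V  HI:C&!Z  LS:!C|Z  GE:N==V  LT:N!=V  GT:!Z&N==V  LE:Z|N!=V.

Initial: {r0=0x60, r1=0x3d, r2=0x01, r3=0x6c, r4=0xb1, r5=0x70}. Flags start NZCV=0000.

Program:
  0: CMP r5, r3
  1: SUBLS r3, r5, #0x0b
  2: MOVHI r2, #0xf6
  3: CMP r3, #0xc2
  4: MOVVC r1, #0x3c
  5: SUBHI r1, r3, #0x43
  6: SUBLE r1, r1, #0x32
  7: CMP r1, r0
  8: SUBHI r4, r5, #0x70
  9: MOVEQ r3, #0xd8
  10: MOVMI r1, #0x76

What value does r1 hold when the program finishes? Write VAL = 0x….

VAL = 0x76

[0] flags=0010 → (cmp)
[1] flags=0010 LS?F → skip
[2] flags=0010 HI?T → r2=0xf6
[3] flags=1001 → (cmp)
[4] flags=1001 VC?F → skip
[5] flags=1001 HI?F → skip
[6] flags=1001 LE?F → skip
[7] flags=1000 → (cmp)
[8] flags=1000 HI?F → skip
[9] flags=1000 EQ?F → skip
[10] flags=1000 MI?T → r1=0x76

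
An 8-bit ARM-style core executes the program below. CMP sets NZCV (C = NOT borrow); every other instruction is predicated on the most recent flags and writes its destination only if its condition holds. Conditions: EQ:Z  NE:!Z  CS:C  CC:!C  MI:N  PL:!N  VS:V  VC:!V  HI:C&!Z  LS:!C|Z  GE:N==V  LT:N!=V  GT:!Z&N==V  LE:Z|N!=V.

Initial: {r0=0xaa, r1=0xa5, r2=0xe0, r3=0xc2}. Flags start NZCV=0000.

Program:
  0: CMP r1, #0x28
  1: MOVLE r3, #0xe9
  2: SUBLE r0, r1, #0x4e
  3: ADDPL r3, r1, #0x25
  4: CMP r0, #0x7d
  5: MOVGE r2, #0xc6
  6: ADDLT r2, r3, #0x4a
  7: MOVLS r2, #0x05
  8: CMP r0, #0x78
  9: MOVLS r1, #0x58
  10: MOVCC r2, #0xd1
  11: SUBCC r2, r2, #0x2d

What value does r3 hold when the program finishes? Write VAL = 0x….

VAL = 0xca

[0] flags=0011 → (cmp)
[1] flags=0011 LE?T → r3=0xe9
[2] flags=0011 LE?T → r0=0x57
[3] flags=0011 PL?T → r3=0xca
[4] flags=1000 → (cmp)
[5] flags=1000 GE?F → skip
[6] flags=1000 LT?T → r2=0x14
[7] flags=1000 LS?T → r2=0x05
[8] flags=1000 → (cmp)
[9] flags=1000 LS?T → r1=0x58
[10] flags=1000 CC?T → r2=0xd1
[11] flags=1000 CC?T → r2=0xa4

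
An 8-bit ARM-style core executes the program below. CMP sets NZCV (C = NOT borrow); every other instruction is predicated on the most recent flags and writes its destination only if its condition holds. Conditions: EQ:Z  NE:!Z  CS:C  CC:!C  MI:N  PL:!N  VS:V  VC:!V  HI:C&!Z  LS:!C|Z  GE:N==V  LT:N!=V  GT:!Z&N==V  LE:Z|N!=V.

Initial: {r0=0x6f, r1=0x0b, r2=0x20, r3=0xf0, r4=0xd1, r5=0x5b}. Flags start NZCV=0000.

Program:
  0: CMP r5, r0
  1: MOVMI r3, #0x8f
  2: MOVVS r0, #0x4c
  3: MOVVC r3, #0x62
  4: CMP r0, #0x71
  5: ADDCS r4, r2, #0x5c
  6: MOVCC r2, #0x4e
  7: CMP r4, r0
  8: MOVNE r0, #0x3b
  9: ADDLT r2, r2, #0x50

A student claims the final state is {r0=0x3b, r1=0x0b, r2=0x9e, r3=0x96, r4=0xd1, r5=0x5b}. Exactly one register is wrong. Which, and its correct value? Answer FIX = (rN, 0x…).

[0] flags=1000 → (cmp)
[1] flags=1000 MI?T → r3=0x8f
[2] flags=1000 VS?F → skip
[3] flags=1000 VC?T → r3=0x62
[4] flags=1000 → (cmp)
[5] flags=1000 CS?F → skip
[6] flags=1000 CC?T → r2=0x4e
[7] flags=0011 → (cmp)
[8] flags=0011 NE?T → r0=0x3b
[9] flags=0011 LT?T → r2=0x9e

FIX = (r3, 0x62)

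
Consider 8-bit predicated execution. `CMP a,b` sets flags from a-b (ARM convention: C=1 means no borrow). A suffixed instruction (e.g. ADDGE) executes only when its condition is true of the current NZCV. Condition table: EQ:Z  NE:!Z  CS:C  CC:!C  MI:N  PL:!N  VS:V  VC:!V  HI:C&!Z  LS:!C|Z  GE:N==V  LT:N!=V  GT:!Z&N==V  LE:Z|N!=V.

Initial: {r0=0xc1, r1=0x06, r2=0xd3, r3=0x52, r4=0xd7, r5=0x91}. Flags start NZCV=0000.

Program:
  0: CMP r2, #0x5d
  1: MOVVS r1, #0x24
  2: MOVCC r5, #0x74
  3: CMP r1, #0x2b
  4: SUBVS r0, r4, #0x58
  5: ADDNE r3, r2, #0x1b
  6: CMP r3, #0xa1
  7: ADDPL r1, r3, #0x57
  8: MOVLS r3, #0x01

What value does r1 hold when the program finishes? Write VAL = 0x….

0: ✓ CMP  NZCV=0011
1: ✓ MOVVS  r1←0x24
2: · MOVCC
3: ✓ CMP  NZCV=1000
4: · SUBVS
5: ✓ ADDNE  r3←0xee
6: ✓ CMP  NZCV=0010
7: ✓ ADDPL  r1←0x45
8: · MOVLS

VAL = 0x45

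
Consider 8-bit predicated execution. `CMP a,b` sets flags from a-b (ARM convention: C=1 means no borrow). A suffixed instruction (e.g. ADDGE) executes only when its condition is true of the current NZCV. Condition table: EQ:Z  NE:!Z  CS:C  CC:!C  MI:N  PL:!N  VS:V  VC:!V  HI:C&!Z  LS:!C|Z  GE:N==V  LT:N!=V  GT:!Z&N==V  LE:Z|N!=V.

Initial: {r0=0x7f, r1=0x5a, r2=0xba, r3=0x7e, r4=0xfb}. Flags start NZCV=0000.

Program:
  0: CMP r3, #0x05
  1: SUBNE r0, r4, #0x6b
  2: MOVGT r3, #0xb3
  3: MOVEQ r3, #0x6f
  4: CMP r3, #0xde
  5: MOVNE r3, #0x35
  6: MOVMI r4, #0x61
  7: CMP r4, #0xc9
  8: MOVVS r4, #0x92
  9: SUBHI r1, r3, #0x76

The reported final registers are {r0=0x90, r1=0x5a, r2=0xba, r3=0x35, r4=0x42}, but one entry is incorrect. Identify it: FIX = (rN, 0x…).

FIX = (r4, 0x92)

0: ✓ CMP  NZCV=0010
1: ✓ SUBNE  r0←0x90
2: ✓ MOVGT  r3←0xb3
3: · MOVEQ
4: ✓ CMP  NZCV=1000
5: ✓ MOVNE  r3←0x35
6: ✓ MOVMI  r4←0x61
7: ✓ CMP  NZCV=1001
8: ✓ MOVVS  r4←0x92
9: · SUBHI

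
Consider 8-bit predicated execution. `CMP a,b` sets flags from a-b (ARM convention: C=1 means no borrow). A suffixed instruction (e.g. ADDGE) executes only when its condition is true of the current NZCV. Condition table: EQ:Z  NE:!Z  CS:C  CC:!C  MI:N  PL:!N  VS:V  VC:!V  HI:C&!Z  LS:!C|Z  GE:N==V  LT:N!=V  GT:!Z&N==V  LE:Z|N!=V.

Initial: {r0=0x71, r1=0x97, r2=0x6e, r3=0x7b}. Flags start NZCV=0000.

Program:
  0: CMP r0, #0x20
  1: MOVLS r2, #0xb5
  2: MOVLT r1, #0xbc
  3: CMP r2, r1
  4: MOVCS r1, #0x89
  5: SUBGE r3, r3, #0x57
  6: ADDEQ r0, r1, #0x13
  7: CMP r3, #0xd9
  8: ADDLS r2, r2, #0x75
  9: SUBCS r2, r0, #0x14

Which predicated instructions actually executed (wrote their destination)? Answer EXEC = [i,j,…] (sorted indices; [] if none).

EXEC = [5,8]

0: ✓ CMP  NZCV=0010
1: · MOVLS
2: · MOVLT
3: ✓ CMP  NZCV=1001
4: · MOVCS
5: ✓ SUBGE  r3←0x24
6: · ADDEQ
7: ✓ CMP  NZCV=0000
8: ✓ ADDLS  r2←0xe3
9: · SUBCS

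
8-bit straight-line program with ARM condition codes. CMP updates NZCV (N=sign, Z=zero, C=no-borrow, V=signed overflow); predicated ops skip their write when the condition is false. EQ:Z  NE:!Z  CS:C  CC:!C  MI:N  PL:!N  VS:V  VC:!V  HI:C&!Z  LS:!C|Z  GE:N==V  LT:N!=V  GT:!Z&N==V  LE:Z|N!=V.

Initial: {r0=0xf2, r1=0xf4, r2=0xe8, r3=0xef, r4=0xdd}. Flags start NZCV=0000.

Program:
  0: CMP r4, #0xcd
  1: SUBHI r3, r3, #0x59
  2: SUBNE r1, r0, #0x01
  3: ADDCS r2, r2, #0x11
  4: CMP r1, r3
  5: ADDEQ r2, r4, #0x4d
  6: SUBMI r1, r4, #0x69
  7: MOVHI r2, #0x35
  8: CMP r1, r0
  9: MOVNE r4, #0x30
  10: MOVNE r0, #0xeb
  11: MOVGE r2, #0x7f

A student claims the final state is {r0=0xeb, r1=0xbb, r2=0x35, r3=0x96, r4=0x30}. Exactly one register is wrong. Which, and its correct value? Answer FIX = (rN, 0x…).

0: ✓ CMP  NZCV=0010
1: ✓ SUBHI  r3←0x96
2: ✓ SUBNE  r1←0xf1
3: ✓ ADDCS  r2←0xf9
4: ✓ CMP  NZCV=0010
5: · ADDEQ
6: · SUBMI
7: ✓ MOVHI  r2←0x35
8: ✓ CMP  NZCV=1000
9: ✓ MOVNE  r4←0x30
10: ✓ MOVNE  r0←0xeb
11: · MOVGE

FIX = (r1, 0xf1)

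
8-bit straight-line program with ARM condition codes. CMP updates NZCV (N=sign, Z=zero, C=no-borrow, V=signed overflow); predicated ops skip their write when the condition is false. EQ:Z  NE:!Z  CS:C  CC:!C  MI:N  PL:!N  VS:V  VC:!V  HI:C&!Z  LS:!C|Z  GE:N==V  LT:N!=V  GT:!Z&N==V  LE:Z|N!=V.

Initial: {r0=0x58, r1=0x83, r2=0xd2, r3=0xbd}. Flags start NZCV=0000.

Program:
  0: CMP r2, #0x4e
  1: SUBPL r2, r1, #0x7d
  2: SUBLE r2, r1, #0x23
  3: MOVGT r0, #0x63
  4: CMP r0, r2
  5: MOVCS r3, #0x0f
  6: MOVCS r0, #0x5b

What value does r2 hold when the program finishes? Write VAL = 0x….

[0] flags=1010 → (cmp)
[1] flags=1010 PL?F → skip
[2] flags=1010 LE?T → r2=0x60
[3] flags=1010 GT?F → skip
[4] flags=1000 → (cmp)
[5] flags=1000 CS?F → skip
[6] flags=1000 CS?F → skip

VAL = 0x60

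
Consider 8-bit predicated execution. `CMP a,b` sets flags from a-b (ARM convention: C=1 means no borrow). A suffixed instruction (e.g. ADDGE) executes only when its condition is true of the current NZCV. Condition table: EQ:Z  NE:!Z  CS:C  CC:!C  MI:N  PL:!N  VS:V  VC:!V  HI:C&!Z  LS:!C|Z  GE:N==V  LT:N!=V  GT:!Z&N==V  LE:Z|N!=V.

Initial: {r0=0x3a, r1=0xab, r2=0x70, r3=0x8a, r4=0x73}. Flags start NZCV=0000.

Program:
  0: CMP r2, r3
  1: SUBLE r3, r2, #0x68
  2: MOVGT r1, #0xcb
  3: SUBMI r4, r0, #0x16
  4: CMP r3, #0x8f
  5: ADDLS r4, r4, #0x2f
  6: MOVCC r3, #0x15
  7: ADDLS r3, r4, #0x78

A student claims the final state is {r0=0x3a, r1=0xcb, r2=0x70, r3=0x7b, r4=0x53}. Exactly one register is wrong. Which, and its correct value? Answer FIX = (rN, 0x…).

[0] flags=1001 → (cmp)
[1] flags=1001 LE?F → skip
[2] flags=1001 GT?T → r1=0xcb
[3] flags=1001 MI?T → r4=0x24
[4] flags=1000 → (cmp)
[5] flags=1000 LS?T → r4=0x53
[6] flags=1000 CC?T → r3=0x15
[7] flags=1000 LS?T → r3=0xcb

FIX = (r3, 0xcb)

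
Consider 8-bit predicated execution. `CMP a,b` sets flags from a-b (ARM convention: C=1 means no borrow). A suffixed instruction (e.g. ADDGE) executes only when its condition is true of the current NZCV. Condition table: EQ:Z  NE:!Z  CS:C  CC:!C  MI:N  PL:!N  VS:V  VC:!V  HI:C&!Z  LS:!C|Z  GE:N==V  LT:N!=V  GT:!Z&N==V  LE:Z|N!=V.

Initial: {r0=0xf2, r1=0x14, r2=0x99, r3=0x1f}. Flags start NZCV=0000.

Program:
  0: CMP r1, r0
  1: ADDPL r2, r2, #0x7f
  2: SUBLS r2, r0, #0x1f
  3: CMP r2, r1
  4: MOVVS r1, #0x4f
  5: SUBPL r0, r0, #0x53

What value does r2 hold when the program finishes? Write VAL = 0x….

[0] flags=0000 → (cmp)
[1] flags=0000 PL?T → r2=0x18
[2] flags=0000 LS?T → r2=0xd3
[3] flags=1010 → (cmp)
[4] flags=1010 VS?F → skip
[5] flags=1010 PL?F → skip

VAL = 0xd3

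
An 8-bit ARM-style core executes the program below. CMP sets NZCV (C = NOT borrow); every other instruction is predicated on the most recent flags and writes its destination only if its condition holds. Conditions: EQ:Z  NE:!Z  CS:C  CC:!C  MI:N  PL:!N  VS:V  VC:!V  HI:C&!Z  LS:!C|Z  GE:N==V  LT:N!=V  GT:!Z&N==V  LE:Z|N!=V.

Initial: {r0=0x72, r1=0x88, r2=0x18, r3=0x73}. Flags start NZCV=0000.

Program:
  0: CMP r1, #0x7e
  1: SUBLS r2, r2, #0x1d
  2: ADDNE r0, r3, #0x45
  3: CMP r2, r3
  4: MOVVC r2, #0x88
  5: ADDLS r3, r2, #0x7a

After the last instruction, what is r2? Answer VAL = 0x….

[0] flags=0011 → (cmp)
[1] flags=0011 LS?F → skip
[2] flags=0011 NE?T → r0=0xb8
[3] flags=1000 → (cmp)
[4] flags=1000 VC?T → r2=0x88
[5] flags=1000 LS?T → r3=0x02

VAL = 0x88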